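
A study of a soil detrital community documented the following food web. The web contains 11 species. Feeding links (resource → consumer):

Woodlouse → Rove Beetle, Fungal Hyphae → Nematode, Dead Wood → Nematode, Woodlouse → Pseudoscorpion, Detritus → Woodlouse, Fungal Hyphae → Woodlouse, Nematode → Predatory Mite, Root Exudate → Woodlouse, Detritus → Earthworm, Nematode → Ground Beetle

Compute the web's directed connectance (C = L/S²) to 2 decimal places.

The web has S = 11 species and L = 10 feeding links.
C = L / S² = 10 / 121 = 0.0826 ≈ 0.08.

C = 0.08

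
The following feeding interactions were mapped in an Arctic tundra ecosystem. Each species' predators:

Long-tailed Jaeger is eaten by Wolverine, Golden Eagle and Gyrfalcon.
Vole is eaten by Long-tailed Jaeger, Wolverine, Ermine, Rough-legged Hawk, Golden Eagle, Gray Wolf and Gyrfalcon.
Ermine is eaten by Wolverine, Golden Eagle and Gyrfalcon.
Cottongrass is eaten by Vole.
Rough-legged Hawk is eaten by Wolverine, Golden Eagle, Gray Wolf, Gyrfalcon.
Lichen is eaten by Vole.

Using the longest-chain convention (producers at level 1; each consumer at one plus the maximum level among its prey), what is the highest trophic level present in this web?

4

Producers (level 1): Lichen, Cottongrass.
Lichen → Vole → Long-tailed Jaeger → Wolverine gives Wolverine level 4.
No species has a prey at level 4, so no species reaches level 5.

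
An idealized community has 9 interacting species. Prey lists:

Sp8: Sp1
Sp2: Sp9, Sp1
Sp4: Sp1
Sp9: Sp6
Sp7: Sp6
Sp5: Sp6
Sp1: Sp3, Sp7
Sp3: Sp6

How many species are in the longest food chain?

One longest chain: Sp6 → Sp3 → Sp1 → Sp8.
It has 4 species and 3 links.

4 species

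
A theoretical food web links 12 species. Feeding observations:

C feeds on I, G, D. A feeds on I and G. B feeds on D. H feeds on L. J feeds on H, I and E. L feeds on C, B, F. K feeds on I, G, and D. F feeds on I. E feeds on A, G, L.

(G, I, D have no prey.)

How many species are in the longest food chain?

One longest chain: I → F → L → E → J.
It has 5 species and 4 links.

5 species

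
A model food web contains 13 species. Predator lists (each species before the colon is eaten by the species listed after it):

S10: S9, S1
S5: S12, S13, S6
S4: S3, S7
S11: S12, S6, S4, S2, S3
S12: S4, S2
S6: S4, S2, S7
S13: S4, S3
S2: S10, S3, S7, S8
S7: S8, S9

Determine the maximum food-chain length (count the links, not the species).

One longest chain: S11 → S12 → S4 → S7 → S8.
It has 5 species and 4 links.

4 links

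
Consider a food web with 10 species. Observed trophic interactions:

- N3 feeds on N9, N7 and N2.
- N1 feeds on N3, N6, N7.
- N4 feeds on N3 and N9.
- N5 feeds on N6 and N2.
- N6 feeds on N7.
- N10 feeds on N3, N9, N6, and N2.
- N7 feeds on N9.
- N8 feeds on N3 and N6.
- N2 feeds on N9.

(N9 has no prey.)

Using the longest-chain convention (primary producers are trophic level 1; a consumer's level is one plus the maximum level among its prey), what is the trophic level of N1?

Trophic level 4

N9 is a producer → level 1.
N7 eats N9 → level 2.
N6 eats N7 → level 3.
N1 eats N6 (level 3); other prey at levels: N7 2, N3 3 → level 4.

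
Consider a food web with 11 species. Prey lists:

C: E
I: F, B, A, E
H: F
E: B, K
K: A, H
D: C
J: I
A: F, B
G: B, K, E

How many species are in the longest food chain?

One longest chain: F → A → K → E → C → D.
It has 6 species and 5 links.

6 species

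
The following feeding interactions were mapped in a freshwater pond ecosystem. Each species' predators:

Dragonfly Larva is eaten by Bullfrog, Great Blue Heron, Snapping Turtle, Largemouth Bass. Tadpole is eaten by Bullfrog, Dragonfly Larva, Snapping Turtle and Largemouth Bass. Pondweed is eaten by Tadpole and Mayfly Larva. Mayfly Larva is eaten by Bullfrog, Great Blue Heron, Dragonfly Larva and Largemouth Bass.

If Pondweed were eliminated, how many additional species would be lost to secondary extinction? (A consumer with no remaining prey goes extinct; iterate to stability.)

Remove Pondweed.
Round 1: Tadpole (all prey gone), Mayfly Larva (all prey gone) → extinct.
Round 2: Dragonfly Larva (all prey gone) → extinct.
Round 3: Largemouth Bass (all prey gone), Bullfrog (all prey gone), Great Blue Heron (all prey gone), Snapping Turtle (all prey gone) → extinct.
No further losses. Total secondary extinctions: 7.

7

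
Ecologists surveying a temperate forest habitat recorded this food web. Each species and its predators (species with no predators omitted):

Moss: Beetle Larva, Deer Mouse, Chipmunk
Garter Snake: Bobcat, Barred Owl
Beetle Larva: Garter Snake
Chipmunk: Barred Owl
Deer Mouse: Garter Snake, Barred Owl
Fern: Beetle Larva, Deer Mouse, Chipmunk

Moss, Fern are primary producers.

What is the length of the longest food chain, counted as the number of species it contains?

4 species

One longest chain: Moss → Beetle Larva → Garter Snake → Bobcat.
It has 4 species and 3 links.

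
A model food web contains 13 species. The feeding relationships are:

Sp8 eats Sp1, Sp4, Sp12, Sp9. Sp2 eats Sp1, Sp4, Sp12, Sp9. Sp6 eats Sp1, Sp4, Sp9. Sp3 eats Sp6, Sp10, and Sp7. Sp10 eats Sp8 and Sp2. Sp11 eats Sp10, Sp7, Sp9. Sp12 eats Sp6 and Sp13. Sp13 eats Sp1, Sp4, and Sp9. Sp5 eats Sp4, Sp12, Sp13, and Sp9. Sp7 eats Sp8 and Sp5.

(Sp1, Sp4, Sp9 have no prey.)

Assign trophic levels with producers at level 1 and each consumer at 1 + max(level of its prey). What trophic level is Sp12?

Trophic level 3

Sp1 is a producer → level 1.
Sp13 eats Sp1 (level 1); other prey at levels: Sp4 1, Sp9 1 → level 2.
Sp12 eats Sp13 (level 2); other prey at levels: Sp6 2 → level 3.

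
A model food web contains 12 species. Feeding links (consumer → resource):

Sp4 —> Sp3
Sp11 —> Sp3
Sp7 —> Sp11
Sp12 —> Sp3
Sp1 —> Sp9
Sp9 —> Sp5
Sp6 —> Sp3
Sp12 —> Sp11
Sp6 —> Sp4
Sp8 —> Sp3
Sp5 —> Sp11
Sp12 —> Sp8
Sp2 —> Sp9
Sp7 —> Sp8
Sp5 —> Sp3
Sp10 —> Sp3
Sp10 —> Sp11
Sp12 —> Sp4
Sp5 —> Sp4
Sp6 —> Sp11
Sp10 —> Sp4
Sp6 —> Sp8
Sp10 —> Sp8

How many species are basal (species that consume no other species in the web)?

1

Basal species (no prey listed): Sp3.
Count: 1.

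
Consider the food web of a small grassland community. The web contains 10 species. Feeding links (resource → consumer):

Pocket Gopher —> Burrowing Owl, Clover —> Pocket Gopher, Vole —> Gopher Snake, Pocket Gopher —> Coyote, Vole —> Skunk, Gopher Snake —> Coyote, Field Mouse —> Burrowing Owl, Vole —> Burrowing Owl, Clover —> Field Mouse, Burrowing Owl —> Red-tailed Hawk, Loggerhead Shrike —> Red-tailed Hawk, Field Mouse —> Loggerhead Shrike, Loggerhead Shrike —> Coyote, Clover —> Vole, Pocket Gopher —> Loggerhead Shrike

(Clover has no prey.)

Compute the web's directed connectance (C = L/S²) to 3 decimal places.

The web has S = 10 species and L = 15 feeding links.
C = L / S² = 15 / 100 = 0.1500 ≈ 0.150.

C = 0.150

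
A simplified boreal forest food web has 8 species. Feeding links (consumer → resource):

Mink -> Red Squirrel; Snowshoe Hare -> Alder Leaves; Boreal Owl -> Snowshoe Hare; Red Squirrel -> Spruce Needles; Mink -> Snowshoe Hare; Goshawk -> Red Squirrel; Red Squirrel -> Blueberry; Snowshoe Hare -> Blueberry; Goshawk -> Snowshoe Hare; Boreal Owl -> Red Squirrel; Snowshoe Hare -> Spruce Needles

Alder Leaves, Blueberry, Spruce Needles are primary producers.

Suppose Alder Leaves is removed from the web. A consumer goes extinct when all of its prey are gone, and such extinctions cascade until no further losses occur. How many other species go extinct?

Remove Alder Leaves.
Every predator of it retains at least one other prey: Snowshoe Hare still has Blueberry, Spruce Needles.
No consumer loses all prey, so no secondary extinctions occur.

0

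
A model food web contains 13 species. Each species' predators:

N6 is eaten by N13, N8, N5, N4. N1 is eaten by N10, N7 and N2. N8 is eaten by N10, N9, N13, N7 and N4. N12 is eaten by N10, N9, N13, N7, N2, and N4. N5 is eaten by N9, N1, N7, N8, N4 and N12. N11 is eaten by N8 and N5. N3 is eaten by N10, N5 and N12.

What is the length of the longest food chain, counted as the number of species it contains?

4 species

One longest chain: N11 → N5 → N12 → N2.
It has 4 species and 3 links.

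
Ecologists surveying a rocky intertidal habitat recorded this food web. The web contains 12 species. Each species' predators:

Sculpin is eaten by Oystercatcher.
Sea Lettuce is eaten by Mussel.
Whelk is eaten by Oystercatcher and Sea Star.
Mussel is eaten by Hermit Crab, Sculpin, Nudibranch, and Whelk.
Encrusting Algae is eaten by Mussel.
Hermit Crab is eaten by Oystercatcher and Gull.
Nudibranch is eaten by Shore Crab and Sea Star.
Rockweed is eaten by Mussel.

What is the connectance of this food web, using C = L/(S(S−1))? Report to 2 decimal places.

C = 0.11

The web has S = 12 species and L = 14 feeding links.
C = L / (S(S−1)) = 14 / 132 = 0.1061 ≈ 0.11.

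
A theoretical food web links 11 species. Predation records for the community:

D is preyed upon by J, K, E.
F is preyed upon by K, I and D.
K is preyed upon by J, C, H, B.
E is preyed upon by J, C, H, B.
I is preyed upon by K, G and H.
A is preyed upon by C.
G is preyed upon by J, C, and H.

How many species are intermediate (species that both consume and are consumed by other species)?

Intermediate species (has both prey and predators): D, I, K, E, G.
Count: 5.

5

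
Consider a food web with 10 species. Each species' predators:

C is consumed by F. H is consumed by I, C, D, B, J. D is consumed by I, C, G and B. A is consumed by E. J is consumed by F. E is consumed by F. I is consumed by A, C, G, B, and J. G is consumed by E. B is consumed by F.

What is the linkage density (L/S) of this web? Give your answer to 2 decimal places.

There are L = 20 links among S = 10 species.
L/S = 20/10 = 2.0000 ≈ 2.00.

L/S = 2.00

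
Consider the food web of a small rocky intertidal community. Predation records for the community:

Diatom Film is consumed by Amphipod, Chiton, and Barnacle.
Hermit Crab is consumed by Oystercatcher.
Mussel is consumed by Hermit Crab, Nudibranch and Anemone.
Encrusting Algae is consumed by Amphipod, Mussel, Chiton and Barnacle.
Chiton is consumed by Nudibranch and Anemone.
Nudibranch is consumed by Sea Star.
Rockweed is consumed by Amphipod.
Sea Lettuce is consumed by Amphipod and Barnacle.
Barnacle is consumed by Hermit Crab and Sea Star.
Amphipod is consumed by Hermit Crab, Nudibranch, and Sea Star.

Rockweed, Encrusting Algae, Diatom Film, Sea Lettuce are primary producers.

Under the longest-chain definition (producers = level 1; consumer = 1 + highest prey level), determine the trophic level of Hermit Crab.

Encrusting Algae is a producer → level 1.
Barnacle eats Encrusting Algae (level 1); other prey at levels: Diatom Film 1, Sea Lettuce 1 → level 2.
Hermit Crab eats Barnacle (level 2); other prey at levels: Mussel 2, Amphipod 2 → level 3.

Trophic level 3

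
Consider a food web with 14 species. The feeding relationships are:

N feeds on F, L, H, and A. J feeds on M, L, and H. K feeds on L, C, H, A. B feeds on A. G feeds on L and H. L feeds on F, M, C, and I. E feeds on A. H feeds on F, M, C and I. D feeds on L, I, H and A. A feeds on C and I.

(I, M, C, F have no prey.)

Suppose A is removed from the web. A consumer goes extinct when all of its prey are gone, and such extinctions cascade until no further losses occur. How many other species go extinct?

Remove A.
Round 1: B (all prey gone), E (all prey gone) → extinct.
No further losses. Total secondary extinctions: 2.

2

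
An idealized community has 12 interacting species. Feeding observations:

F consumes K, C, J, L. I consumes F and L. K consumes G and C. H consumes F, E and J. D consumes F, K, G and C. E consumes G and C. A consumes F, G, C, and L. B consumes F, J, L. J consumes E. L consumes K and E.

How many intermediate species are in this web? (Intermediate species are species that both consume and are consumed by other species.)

Intermediate species (has both prey and predators): K, E, L, J, F.
Count: 5.

5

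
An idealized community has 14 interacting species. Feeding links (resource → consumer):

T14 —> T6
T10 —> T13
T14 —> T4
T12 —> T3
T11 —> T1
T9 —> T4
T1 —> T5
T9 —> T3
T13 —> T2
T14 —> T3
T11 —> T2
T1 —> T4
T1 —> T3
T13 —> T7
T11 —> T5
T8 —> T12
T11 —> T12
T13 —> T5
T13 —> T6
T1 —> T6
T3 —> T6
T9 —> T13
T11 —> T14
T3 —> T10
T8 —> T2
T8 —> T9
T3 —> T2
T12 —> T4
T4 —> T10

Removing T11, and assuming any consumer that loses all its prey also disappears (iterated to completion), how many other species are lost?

Remove T11.
Round 1: T1 (all prey gone), T14 (all prey gone) → extinct.
No further losses. Total secondary extinctions: 2.

2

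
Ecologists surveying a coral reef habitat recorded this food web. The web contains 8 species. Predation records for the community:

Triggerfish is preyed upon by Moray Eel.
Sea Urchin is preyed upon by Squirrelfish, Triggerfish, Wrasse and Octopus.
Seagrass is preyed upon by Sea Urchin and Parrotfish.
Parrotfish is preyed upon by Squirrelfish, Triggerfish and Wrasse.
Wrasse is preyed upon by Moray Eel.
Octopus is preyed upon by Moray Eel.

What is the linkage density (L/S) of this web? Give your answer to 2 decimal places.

There are L = 12 links among S = 8 species.
L/S = 12/8 = 1.5000 ≈ 1.50.

L/S = 1.50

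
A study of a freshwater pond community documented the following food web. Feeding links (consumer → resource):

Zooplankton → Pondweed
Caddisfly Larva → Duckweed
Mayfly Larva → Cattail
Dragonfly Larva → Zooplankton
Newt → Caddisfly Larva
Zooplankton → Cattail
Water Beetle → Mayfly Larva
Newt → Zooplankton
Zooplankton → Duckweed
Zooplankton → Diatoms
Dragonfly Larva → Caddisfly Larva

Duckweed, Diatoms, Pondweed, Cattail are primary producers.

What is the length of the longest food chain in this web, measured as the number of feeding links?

2 links

One longest chain: Cattail → Mayfly Larva → Water Beetle.
It has 3 species and 2 links.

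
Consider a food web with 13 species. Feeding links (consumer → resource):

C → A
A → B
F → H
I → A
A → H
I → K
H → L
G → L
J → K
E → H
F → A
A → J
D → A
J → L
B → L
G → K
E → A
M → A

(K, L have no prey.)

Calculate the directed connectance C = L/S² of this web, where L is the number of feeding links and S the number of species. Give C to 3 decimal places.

C = 0.107

The web has S = 13 species and L = 18 feeding links.
C = L / S² = 18 / 169 = 0.1065 ≈ 0.107.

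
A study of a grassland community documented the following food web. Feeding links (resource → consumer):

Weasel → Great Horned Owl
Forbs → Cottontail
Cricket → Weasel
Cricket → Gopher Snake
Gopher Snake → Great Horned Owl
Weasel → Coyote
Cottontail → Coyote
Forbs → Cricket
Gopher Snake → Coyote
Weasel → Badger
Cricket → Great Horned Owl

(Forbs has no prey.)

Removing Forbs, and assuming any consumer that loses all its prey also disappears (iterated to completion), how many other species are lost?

7

Remove Forbs.
Round 1: Cricket (all prey gone), Cottontail (all prey gone) → extinct.
Round 2: Weasel (all prey gone), Gopher Snake (all prey gone) → extinct.
Round 3: Coyote (all prey gone), Badger (all prey gone), Great Horned Owl (all prey gone) → extinct.
No further losses. Total secondary extinctions: 7.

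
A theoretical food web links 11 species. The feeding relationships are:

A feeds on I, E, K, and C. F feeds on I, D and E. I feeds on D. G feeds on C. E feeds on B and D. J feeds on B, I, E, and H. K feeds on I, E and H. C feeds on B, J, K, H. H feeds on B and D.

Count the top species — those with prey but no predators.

Top species (has prey, but nothing eats it): F, G, A.
Count: 3.

3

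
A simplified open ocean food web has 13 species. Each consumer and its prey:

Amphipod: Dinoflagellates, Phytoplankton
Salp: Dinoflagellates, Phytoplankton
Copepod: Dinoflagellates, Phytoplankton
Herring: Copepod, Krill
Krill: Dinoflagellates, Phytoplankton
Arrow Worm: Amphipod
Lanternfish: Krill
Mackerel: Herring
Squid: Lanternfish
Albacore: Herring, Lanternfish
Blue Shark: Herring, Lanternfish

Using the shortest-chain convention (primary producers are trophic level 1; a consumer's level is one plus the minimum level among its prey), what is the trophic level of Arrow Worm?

Dinoflagellates is a producer → level 1.
Amphipod eats Dinoflagellates → level 2.
Arrow Worm eats Amphipod → level 3.
No prey of Arrow Worm is below level 2, so 3 is the minimum.

Trophic level 3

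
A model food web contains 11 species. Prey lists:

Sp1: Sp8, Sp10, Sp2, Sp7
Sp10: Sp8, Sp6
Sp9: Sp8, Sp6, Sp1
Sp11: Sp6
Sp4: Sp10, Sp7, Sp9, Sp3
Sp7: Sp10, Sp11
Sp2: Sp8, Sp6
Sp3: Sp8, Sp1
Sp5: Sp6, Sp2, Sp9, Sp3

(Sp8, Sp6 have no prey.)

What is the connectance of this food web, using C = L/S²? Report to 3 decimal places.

The web has S = 11 species and L = 24 feeding links.
C = L / S² = 24 / 121 = 0.1983 ≈ 0.198.

C = 0.198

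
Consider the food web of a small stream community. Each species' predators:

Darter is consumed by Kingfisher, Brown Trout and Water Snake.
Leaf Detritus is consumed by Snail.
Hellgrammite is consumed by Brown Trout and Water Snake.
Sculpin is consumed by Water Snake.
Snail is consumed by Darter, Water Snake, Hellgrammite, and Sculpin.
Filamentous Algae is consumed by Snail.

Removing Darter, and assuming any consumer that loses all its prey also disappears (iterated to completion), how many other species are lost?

1

Remove Darter.
Round 1: Kingfisher (all prey gone) → extinct.
No further losses. Total secondary extinctions: 1.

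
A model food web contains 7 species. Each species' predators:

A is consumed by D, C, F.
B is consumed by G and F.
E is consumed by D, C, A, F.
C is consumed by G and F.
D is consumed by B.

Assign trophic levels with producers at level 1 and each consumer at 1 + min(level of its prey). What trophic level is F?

E is a producer → level 1.
F eats E → level 2.

Trophic level 2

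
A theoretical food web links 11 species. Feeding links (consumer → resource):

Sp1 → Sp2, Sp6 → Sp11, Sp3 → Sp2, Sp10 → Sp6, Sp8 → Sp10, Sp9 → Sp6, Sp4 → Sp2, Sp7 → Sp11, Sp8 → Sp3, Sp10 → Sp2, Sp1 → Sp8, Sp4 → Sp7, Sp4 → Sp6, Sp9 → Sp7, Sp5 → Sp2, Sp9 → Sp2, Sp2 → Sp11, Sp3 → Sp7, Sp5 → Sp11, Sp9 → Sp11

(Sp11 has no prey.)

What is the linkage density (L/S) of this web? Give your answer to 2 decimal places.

There are L = 20 links among S = 11 species.
L/S = 20/11 = 1.8182 ≈ 1.82.

L/S = 1.82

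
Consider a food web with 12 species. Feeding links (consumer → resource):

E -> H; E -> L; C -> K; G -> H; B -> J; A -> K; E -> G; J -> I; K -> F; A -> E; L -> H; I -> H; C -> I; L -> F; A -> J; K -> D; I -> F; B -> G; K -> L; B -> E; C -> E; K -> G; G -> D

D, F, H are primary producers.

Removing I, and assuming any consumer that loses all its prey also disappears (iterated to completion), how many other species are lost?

1

Remove I.
Round 1: J (all prey gone) → extinct.
No further losses. Total secondary extinctions: 1.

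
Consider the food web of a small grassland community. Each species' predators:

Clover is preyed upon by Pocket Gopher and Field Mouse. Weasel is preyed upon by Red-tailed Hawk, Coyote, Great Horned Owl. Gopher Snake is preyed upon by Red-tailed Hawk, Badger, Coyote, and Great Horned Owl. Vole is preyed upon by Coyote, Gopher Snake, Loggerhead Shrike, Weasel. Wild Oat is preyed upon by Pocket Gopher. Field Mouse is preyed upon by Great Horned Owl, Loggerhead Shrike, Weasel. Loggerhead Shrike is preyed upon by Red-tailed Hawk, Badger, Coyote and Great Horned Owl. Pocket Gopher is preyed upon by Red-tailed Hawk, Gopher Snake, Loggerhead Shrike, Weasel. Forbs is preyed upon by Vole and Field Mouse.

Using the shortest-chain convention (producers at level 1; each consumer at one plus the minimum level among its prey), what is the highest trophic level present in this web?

4

Producers (level 1): Forbs, Wild Oat, Clover.
Following each consumer down to its lowest-level prey: Forbs → Vole → Loggerhead Shrike → Badger (levels 1 through 4).
All prey of Badger (Loggerhead Shrike 3, Gopher Snake 3) are at level 3 or above, so Badger is at level 1 + 3 = 4.
Every consumer has at least one prey at level 3 or below, so none exceeds level 4.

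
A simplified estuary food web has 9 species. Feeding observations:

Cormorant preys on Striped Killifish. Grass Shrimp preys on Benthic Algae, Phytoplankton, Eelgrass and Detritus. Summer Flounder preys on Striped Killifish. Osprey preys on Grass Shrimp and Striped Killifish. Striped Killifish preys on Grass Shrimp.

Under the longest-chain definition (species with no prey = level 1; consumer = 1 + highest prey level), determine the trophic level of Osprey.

Trophic level 4

Phytoplankton has no prey (basal) → level 1.
Grass Shrimp eats Phytoplankton (level 1); other prey at levels: Benthic Algae 1, Eelgrass 1, Detritus 1 → level 2.
Striped Killifish eats Grass Shrimp → level 3.
Osprey eats Striped Killifish (level 3); other prey at levels: Grass Shrimp 2 → level 4.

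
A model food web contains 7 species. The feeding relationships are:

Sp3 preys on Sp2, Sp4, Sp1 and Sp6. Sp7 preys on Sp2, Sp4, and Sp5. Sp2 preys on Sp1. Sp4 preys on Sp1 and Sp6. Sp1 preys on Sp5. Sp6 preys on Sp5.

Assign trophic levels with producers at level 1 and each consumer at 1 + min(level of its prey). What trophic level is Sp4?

Trophic level 3

Sp5 is a producer → level 1.
Sp1 eats Sp5 → level 2.
Sp4 eats Sp1 → level 3.
No prey of Sp4 is below level 2, so 3 is the minimum.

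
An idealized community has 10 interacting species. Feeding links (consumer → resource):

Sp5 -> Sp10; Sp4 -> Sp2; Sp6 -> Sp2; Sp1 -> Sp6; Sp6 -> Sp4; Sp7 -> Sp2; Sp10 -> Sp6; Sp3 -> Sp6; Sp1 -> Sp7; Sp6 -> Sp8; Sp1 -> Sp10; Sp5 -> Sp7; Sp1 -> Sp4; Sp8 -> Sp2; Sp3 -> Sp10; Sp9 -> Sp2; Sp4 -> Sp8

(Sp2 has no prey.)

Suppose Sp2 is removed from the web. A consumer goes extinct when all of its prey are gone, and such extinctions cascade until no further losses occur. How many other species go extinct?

9

Remove Sp2.
Round 1: Sp7 (all prey gone), Sp9 (all prey gone), Sp8 (all prey gone) → extinct.
Round 2: Sp4 (all prey gone) → extinct.
Round 3: Sp6 (all prey gone) → extinct.
Round 4: Sp10 (all prey gone) → extinct.
Round 5: Sp3 (all prey gone), Sp1 (all prey gone), Sp5 (all prey gone) → extinct.
No further losses. Total secondary extinctions: 9.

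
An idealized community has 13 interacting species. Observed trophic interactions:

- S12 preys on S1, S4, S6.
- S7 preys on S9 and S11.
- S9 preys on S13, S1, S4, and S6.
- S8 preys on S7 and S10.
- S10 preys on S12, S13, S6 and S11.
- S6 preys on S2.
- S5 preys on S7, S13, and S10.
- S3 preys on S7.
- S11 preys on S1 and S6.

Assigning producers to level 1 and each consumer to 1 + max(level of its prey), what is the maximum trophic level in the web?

Producers (level 1): S2, S4, S13, S1.
S2 → S6 → S11 → S7 → S5 gives S5 level 5.
No species has a prey at level 5, so no species reaches level 6.

5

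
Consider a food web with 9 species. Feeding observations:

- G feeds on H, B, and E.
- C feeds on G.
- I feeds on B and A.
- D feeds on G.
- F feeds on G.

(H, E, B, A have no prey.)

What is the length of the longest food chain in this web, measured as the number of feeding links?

One longest chain: H → G → C.
It has 3 species and 2 links.

2 links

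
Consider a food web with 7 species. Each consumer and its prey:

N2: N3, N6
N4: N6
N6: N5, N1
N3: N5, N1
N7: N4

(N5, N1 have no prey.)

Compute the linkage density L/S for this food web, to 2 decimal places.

There are L = 8 links among S = 7 species.
L/S = 8/7 = 1.1429 ≈ 1.14.

L/S = 1.14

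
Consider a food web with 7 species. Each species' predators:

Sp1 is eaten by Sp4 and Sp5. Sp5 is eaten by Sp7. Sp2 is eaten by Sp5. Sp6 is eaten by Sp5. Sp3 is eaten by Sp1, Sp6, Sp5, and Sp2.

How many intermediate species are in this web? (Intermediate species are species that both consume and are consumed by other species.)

Intermediate species (has both prey and predators): Sp1, Sp6, Sp2, Sp5.
Count: 4.

4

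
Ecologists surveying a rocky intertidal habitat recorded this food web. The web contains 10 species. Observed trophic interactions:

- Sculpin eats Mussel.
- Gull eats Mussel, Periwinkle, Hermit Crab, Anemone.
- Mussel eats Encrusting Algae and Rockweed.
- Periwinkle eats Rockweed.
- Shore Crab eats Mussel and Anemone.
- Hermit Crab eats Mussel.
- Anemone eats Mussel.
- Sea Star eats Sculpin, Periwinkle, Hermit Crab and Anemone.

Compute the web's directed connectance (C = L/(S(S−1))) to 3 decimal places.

The web has S = 10 species and L = 16 feeding links.
C = L / (S(S−1)) = 16 / 90 = 0.1778 ≈ 0.178.

C = 0.178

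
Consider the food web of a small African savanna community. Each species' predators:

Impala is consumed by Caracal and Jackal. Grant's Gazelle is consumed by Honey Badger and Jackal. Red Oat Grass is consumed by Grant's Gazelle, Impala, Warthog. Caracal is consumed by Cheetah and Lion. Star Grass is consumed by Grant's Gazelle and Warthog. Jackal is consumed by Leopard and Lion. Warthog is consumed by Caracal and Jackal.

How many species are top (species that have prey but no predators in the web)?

Top species (has prey, but nothing eats it): Honey Badger, Cheetah, Leopard, Lion.
Count: 4.

4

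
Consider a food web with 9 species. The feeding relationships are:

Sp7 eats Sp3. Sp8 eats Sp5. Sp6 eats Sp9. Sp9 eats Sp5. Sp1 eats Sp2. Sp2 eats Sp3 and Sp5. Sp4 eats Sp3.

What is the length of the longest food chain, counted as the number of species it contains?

One longest chain: Sp5 → Sp9 → Sp6.
It has 3 species and 2 links.

3 species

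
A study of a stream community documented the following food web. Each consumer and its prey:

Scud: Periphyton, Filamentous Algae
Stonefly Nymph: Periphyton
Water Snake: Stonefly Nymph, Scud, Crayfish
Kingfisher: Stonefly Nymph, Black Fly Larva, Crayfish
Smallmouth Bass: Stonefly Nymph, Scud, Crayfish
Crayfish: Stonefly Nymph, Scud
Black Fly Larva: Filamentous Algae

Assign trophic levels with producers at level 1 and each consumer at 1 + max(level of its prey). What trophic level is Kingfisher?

Periphyton is a producer → level 1.
Stonefly Nymph eats Periphyton → level 2.
Crayfish eats Stonefly Nymph (level 2); other prey at levels: Scud 2 → level 3.
Kingfisher eats Crayfish (level 3); other prey at levels: Stonefly Nymph 2, Black Fly Larva 2 → level 4.

Trophic level 4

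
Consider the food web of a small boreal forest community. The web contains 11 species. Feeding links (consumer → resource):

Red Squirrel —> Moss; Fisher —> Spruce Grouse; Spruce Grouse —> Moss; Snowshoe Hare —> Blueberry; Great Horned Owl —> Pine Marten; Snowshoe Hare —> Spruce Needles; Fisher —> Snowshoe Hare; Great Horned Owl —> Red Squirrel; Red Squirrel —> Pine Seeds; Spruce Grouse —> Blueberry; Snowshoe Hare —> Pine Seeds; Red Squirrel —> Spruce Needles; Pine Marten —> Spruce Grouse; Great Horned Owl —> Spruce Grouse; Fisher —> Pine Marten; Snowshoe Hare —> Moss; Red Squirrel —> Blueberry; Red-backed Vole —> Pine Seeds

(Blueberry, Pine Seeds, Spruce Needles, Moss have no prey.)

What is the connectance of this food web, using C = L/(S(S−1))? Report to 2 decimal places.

The web has S = 11 species and L = 18 feeding links.
C = L / (S(S−1)) = 18 / 110 = 0.1636 ≈ 0.16.

C = 0.16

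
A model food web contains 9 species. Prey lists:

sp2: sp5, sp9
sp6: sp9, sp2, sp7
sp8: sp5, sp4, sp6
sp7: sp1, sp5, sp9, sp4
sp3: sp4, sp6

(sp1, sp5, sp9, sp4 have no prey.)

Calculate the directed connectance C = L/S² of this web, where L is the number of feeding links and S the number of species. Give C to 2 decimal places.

The web has S = 9 species and L = 14 feeding links.
C = L / S² = 14 / 81 = 0.1728 ≈ 0.17.

C = 0.17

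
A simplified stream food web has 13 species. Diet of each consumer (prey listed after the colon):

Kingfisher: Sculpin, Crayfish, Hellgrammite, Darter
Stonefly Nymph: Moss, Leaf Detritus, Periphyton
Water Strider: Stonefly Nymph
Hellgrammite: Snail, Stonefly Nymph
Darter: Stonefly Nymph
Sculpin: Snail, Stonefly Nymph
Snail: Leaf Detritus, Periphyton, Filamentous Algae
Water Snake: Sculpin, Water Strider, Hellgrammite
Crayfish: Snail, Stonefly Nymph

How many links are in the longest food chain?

3 links

One longest chain: Leaf Detritus → Snail → Hellgrammite → Water Snake.
It has 4 species and 3 links.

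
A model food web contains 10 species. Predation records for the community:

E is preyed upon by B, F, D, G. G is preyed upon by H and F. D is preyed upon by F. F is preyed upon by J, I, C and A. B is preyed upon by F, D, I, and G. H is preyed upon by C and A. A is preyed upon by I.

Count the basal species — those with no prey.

Basal species (no prey listed): E.
Count: 1.

1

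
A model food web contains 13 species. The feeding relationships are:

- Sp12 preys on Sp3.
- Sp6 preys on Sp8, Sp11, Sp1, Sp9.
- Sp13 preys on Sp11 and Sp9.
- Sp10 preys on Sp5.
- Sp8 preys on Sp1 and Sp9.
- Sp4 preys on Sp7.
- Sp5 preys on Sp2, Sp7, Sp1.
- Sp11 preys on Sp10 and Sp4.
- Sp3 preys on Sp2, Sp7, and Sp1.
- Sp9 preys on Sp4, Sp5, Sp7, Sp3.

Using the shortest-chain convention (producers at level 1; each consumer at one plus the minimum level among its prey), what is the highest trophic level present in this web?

Producers (level 1): Sp1, Sp7, Sp2.
Following each consumer down to its lowest-level prey: Sp1 → Sp5 → Sp10 (levels 1 through 3).
All prey of Sp10 (Sp5 2) are at level 2 or above, so Sp10 is at level 1 + 2 = 3.
Every consumer has at least one prey at level 2 or below, so none exceeds level 3.

3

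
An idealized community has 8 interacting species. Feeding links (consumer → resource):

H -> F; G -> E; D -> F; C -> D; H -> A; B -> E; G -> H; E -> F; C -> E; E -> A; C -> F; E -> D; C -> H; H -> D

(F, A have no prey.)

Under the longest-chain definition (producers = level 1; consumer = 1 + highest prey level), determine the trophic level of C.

F is a producer → level 1.
D eats F → level 2.
H eats D (level 2); other prey at levels: F 1, A 1 → level 3.
C eats H (level 3); other prey at levels: F 1, D 2, E 3 → level 4.

Trophic level 4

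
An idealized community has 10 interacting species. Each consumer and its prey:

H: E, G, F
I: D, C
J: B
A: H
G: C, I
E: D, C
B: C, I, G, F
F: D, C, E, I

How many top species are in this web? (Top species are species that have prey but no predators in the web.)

Top species (has prey, but nothing eats it): A, J.
Count: 2.

2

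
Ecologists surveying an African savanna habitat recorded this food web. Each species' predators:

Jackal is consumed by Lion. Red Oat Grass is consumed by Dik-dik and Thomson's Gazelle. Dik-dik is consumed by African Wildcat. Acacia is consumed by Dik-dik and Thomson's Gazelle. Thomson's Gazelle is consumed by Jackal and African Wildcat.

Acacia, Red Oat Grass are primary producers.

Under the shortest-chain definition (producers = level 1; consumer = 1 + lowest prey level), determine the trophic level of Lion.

Trophic level 4

Acacia is a producer → level 1.
Thomson's Gazelle eats Acacia → level 2.
Jackal eats Thomson's Gazelle → level 3.
Lion eats Jackal → level 4.
No prey of Lion is below level 3, so 4 is the minimum.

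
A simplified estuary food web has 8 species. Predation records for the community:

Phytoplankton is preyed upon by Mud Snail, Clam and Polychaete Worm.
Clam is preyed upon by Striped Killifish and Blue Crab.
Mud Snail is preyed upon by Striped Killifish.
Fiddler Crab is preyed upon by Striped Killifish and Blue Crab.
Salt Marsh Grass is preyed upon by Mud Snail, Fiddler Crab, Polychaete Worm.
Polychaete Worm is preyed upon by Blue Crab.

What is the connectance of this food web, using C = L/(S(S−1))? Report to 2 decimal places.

C = 0.21

The web has S = 8 species and L = 12 feeding links.
C = L / (S(S−1)) = 12 / 56 = 0.2143 ≈ 0.21.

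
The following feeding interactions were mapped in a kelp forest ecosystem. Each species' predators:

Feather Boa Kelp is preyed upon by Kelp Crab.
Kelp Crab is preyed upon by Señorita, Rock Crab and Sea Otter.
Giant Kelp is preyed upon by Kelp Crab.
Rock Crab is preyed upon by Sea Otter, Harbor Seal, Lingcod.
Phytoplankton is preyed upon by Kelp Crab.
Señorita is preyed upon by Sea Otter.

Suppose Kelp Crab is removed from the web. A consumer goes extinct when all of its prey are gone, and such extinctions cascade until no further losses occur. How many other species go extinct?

Remove Kelp Crab.
Round 1: Rock Crab (all prey gone), Señorita (all prey gone) → extinct.
Round 2: Sea Otter (all prey gone), Lingcod (all prey gone), Harbor Seal (all prey gone) → extinct.
No further losses. Total secondary extinctions: 5.

5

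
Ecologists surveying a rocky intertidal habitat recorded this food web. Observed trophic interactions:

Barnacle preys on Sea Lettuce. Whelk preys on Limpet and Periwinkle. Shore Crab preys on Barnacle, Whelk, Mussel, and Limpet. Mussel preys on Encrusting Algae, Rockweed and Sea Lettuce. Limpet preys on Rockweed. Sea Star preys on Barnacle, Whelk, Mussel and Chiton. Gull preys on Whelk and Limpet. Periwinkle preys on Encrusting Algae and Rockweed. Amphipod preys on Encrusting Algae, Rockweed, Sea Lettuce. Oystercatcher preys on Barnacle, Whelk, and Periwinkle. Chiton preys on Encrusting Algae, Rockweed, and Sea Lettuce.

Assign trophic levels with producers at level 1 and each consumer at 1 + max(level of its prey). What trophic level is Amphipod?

Sea Lettuce is a producer → level 1.
Amphipod eats Sea Lettuce (level 1); other prey at levels: Encrusting Algae 1, Rockweed 1 → level 2.

Trophic level 2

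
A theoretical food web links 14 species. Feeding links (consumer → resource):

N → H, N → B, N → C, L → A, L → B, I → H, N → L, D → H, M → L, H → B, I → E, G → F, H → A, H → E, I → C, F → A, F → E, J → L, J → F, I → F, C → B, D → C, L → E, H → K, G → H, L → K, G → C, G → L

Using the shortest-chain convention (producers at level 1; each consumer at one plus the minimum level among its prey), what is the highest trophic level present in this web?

3

Producers (level 1): E, B, A, K.
Following each consumer down to its lowest-level prey: B → C → D (levels 1 through 3).
All prey of D (C 2, H 2) are at level 2 or above, so D is at level 1 + 2 = 3.
Every consumer has at least one prey at level 2 or below, so none exceeds level 3.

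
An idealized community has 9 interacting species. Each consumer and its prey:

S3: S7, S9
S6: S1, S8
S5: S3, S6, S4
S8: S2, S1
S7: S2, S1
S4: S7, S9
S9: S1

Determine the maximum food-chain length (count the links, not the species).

One longest chain: S2 → S7 → S3 → S5.
It has 4 species and 3 links.

3 links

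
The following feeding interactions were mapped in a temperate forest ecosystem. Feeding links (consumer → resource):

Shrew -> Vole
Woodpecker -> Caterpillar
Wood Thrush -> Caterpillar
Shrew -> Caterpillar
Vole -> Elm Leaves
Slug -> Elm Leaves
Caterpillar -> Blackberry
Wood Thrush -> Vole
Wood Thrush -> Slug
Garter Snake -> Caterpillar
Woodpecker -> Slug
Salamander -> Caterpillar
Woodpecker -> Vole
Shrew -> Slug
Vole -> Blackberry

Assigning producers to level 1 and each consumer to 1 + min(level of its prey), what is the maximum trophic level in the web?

Producers (level 1): Elm Leaves, Blackberry.
Following each consumer down to its lowest-level prey: Blackberry → Caterpillar → Garter Snake (levels 1 through 3).
All prey of Garter Snake (Caterpillar 2) are at level 2 or above, so Garter Snake is at level 1 + 2 = 3.
Every consumer has at least one prey at level 2 or below, so none exceeds level 3.

3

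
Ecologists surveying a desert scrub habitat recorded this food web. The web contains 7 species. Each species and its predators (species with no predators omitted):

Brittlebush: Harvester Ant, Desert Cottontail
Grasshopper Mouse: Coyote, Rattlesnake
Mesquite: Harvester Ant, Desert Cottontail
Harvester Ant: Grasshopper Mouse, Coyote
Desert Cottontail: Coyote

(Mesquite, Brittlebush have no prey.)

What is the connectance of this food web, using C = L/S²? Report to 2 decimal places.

The web has S = 7 species and L = 9 feeding links.
C = L / S² = 9 / 49 = 0.1837 ≈ 0.18.

C = 0.18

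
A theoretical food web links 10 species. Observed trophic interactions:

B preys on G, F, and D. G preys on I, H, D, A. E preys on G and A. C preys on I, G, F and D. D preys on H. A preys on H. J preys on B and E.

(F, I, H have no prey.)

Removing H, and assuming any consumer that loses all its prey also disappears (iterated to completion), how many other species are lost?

2

Remove H.
Round 1: D (all prey gone), A (all prey gone) → extinct.
No further losses. Total secondary extinctions: 2.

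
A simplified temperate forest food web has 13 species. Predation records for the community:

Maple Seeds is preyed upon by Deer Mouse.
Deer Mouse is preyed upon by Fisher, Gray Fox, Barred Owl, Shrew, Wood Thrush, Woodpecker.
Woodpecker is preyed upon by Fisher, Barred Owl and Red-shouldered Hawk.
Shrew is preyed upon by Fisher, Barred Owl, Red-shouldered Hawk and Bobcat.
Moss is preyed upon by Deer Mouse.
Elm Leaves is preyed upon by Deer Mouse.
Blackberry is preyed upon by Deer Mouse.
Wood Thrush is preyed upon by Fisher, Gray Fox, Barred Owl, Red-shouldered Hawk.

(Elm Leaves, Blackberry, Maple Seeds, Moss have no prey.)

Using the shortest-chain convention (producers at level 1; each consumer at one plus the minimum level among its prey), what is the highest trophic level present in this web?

4

Producers (level 1): Elm Leaves, Blackberry, Maple Seeds, Moss.
Following each consumer down to its lowest-level prey: Elm Leaves → Deer Mouse → Shrew → Bobcat (levels 1 through 4).
All prey of Bobcat (Shrew 3) are at level 3 or above, so Bobcat is at level 1 + 3 = 4.
Every consumer has at least one prey at level 3 or below, so none exceeds level 4.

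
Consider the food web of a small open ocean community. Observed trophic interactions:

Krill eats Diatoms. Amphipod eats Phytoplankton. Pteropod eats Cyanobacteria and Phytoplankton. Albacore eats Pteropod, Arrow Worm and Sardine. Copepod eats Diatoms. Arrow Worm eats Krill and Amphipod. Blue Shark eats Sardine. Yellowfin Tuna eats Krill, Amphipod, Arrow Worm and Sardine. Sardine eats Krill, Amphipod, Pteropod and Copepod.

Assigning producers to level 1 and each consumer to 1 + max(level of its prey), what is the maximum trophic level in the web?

4

Producers (level 1): Diatoms, Cyanobacteria, Phytoplankton.
Diatoms → Krill → Arrow Worm → Yellowfin Tuna gives Yellowfin Tuna level 4.
No species has a prey at level 4, so no species reaches level 5.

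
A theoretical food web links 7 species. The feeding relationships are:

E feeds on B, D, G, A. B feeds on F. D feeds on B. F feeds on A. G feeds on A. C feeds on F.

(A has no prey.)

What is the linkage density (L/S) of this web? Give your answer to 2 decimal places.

L/S = 1.29

There are L = 9 links among S = 7 species.
L/S = 9/7 = 1.2857 ≈ 1.29.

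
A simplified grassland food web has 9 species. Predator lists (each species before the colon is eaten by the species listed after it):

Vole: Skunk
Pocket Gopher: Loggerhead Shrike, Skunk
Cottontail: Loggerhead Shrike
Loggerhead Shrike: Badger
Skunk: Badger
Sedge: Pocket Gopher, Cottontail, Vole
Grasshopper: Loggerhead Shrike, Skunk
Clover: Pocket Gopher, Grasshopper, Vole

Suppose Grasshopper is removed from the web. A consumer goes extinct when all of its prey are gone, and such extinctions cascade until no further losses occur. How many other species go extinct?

0

Remove Grasshopper.
Every predator of it retains at least one other prey: Loggerhead Shrike still has Pocket Gopher, Cottontail; Skunk still has Pocket Gopher, Vole.
No consumer loses all prey, so no secondary extinctions occur.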